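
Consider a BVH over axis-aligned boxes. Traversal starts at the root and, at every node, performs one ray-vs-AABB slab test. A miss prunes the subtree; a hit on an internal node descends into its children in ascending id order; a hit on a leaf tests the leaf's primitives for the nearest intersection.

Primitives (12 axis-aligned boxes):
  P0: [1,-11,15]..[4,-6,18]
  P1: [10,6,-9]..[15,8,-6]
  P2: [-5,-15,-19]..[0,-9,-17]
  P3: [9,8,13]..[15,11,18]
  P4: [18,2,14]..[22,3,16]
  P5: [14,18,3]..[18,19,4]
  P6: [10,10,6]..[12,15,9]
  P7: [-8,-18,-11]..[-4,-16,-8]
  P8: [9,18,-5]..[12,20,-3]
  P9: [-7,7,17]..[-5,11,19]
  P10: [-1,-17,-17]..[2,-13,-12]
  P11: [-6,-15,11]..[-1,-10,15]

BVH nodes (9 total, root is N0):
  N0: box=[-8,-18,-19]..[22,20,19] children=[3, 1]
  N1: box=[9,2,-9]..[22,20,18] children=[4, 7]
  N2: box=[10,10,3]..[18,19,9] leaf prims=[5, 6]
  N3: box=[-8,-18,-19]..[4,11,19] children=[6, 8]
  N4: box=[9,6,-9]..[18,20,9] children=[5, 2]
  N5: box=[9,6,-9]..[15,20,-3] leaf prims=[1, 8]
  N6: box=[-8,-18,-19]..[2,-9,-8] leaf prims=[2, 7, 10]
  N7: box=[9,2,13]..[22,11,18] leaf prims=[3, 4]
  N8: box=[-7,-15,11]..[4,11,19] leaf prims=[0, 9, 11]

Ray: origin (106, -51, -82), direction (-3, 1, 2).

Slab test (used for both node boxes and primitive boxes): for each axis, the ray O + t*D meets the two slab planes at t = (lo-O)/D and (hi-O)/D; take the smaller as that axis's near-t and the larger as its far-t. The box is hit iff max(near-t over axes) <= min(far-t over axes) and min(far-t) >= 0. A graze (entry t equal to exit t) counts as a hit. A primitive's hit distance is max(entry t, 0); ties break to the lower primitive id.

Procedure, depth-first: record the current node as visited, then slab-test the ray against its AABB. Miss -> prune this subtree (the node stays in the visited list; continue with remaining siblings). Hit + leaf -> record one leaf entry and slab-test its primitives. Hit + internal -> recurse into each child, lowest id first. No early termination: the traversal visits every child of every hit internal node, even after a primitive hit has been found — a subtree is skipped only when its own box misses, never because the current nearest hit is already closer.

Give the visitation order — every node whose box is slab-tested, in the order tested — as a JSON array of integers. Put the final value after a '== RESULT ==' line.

Trace the traversal:
N0 x:[28,38] y:[33,71] z:[63/2,101/2] -> hit [33,38], descend [1, 3]
  N1 x:[28,97/3] y:[53,71] z:[73/2,50] -> miss, prune
  N3 x:[34,38] y:[33,62] z:[63/2,101/2] -> hit [34,38], descend [6, 8]
    N6 x:[104/3,38] y:[33,42] z:[63/2,37] -> hit [104/3,37] leaf, test {P2(miss), P7(miss), P10@t=104/3}
    N8 x:[34,113/3] y:[36,62] z:[93/2,101/2] -> miss, prune

order=[0, 1, 3, 6, 8]  |boxes|=5  |leaves|=1  hit=P10

== RESULT ==
[0, 1, 3, 6, 8]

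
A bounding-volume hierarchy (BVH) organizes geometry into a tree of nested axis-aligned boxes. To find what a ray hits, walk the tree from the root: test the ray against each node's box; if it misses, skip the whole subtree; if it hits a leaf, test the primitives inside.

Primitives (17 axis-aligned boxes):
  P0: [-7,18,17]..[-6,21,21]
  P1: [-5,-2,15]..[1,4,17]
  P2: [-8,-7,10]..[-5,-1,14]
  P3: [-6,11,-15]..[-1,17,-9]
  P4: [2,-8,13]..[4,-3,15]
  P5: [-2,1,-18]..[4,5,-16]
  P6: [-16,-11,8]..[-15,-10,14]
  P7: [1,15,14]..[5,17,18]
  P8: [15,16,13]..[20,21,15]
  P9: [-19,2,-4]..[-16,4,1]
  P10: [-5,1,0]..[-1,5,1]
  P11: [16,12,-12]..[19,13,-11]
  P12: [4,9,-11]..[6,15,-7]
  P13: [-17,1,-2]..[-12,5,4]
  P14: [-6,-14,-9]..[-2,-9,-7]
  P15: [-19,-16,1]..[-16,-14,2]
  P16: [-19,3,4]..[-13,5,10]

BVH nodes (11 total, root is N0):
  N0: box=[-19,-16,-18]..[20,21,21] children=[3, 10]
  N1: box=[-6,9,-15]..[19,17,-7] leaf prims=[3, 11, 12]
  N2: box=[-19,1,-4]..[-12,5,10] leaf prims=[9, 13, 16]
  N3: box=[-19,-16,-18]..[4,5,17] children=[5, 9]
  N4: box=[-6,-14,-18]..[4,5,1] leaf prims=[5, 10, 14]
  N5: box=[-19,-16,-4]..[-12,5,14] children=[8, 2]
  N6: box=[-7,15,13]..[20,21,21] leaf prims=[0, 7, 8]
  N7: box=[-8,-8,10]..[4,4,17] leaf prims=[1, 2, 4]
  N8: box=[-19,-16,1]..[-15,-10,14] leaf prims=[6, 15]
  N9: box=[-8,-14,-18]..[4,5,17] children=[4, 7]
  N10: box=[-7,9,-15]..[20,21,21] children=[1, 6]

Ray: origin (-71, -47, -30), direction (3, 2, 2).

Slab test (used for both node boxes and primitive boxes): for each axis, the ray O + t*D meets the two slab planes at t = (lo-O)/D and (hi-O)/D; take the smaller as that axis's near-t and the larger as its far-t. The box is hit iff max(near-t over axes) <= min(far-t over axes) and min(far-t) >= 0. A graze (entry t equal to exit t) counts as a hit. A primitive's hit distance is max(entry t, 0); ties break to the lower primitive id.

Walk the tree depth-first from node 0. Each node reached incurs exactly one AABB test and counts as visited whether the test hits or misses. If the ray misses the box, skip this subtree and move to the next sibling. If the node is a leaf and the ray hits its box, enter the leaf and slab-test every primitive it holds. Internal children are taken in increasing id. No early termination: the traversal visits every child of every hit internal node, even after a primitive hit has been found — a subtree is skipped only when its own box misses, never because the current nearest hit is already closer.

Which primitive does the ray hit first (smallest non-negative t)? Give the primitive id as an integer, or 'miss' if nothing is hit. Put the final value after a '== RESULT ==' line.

Walk:
N0 x:[52/3,91/3] y:[31/2,34] z:[6,51/2] -> hit [52/3,51/2], descend [3, 10]
  N3 x:[52/3,25] y:[31/2,26] z:[6,47/2] -> hit [52/3,47/2], descend [5, 9]
    N5 x:[52/3,59/3] y:[31/2,26] z:[13,22] -> hit [52/3,59/3], descend [2, 8]
      N2 x:[52/3,59/3] y:[24,26] z:[13,20] -> miss, prune
      N8 x:[52/3,56/3] y:[31/2,37/2] z:[31/2,22] -> hit [52/3,37/2] leaf, test {P6(miss), P15(miss)}
    N9 x:[21,25] y:[33/2,26] z:[6,47/2] -> hit [21,47/2], descend [4, 7]
      N4 x:[65/3,25] y:[33/2,26] z:[6,31/2] -> miss, prune
      N7 x:[21,25] y:[39/2,51/2] z:[20,47/2] -> hit [21,47/2] leaf, test {P1@t=45/2, P2@t=21, P4(miss)}
  N10 x:[64/3,91/3] y:[28,34] z:[15/2,51/2] -> miss, prune

Visited [0, 3, 5, 2, 8, 9, 4, 7, 10]. Tests: 9 box, 2 leaf. Nearest: P2.

== RESULT ==
2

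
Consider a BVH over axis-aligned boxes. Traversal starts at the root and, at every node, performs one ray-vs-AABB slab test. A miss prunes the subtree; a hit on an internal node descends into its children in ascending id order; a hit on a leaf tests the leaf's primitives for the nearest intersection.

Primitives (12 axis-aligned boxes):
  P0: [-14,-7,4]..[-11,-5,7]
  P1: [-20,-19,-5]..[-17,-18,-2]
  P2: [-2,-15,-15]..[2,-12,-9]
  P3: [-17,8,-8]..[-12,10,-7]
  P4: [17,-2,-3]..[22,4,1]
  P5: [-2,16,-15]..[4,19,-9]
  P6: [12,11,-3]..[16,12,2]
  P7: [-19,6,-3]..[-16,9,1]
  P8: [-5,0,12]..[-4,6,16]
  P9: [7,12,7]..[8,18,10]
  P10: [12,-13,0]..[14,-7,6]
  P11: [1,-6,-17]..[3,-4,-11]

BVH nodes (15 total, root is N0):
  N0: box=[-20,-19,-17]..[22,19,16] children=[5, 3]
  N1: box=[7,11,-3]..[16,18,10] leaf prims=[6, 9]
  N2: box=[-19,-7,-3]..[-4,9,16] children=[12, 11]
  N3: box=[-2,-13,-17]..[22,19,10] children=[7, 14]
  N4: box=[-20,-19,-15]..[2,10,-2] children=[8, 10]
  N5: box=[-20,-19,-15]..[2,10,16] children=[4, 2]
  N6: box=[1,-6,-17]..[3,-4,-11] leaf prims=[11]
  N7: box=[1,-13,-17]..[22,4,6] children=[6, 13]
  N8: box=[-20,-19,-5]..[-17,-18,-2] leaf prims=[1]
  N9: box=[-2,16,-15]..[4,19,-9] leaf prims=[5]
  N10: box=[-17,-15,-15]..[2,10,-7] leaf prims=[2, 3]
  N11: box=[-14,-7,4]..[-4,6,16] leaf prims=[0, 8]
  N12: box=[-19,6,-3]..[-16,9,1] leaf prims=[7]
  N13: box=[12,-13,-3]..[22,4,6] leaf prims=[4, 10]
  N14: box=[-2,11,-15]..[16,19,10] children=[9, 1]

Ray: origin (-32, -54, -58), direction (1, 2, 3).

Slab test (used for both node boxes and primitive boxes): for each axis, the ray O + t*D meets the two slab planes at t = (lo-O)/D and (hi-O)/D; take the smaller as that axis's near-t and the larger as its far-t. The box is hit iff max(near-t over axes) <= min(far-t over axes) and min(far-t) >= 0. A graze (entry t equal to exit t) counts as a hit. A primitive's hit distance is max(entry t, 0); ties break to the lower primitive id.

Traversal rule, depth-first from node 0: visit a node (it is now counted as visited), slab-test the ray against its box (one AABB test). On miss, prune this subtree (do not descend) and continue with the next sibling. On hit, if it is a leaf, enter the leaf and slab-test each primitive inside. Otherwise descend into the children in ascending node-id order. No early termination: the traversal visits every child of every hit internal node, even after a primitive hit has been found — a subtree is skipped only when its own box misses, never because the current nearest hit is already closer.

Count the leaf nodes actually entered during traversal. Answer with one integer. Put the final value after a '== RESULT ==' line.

Trace the traversal:
N0 x:[12,54] y:[35/2,73/2] z:[41/3,74/3] -> hit [35/2,74/3], descend [3, 5]
  N3 x:[30,54] y:[41/2,73/2] z:[41/3,68/3] -> miss, prune
  N5 x:[12,34] y:[35/2,32] z:[43/3,74/3] -> hit [35/2,74/3], descend [2, 4]
    N2 x:[13,28] y:[47/2,63/2] z:[55/3,74/3] -> hit [47/2,74/3], descend [11, 12]
      N11 x:[18,28] y:[47/2,30] z:[62/3,74/3] -> hit [47/2,74/3] leaf, test {P0(miss), P8(miss)}
      N12 x:[13,16] y:[30,63/2] z:[55/3,59/3] -> miss, prune
    N4 x:[12,34] y:[35/2,32] z:[43/3,56/3] -> hit [35/2,56/3], descend [8, 10]
      N8 x:[12,15] y:[35/2,18] z:[53/3,56/3] -> miss, prune
      N10 x:[15,34] y:[39/2,32] z:[43/3,17] -> miss, prune

Visited [0, 3, 5, 2, 11, 12, 4, 8, 10]. Tests: 9 box, 1 leaf. Nearest: miss.

== RESULT ==
1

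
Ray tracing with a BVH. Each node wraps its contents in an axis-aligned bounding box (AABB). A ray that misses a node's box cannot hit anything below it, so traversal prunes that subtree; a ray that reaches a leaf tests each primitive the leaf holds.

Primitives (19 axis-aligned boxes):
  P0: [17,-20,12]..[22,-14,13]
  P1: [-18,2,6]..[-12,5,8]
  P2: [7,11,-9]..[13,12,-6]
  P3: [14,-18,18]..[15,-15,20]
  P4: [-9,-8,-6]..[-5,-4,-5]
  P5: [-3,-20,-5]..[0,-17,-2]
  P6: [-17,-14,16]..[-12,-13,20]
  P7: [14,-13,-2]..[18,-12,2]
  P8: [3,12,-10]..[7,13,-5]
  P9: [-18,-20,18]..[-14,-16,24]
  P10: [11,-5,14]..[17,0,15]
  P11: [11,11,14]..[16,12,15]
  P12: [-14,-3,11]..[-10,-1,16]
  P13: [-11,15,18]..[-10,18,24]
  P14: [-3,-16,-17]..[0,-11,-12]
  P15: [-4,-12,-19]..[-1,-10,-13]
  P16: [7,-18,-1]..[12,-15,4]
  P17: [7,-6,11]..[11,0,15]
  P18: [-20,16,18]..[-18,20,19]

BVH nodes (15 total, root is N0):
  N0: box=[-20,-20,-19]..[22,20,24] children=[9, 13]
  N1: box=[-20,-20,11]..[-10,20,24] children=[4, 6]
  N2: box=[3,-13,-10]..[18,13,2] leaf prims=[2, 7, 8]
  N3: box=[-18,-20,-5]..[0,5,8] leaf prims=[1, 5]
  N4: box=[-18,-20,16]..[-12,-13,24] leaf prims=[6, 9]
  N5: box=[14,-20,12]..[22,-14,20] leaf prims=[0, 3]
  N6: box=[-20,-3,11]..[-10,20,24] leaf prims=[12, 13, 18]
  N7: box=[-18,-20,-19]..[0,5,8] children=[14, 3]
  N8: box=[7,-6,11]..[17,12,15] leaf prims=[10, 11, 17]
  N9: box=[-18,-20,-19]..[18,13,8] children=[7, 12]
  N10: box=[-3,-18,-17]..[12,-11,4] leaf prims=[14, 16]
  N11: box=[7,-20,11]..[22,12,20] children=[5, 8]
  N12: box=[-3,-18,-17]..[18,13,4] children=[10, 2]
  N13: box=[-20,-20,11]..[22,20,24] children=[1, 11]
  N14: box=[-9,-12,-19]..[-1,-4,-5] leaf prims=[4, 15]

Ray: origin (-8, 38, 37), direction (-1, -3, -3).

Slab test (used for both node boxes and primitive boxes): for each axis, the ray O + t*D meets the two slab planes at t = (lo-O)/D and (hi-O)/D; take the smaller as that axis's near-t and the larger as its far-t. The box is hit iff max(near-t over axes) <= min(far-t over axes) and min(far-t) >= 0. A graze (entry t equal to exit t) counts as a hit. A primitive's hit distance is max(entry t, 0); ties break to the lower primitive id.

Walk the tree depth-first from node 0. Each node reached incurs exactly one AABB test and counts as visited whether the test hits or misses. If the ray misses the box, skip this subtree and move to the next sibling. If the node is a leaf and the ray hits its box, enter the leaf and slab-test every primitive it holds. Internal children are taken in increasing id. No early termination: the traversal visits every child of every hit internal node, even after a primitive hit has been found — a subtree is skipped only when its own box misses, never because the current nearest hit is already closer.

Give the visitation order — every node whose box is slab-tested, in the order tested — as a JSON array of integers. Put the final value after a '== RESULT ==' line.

Trace the traversal:
N0 x:[-30,12] y:[6,58/3] z:[13/3,56/3] -> hit [6,12], descend [9, 13]
  N9 x:[-26,10] y:[25/3,58/3] z:[29/3,56/3] -> hit [29/3,10], descend [7, 12]
    N7 x:[-8,10] y:[11,58/3] z:[29/3,56/3] -> miss, prune
    N12 x:[-26,-5] y:[25/3,56/3] z:[11,18] -> miss, prune
  N13 x:[-30,12] y:[6,58/3] z:[13/3,26/3] -> hit [6,26/3], descend [1, 11]
    N1 x:[2,12] y:[6,58/3] z:[13/3,26/3] -> hit [6,26/3], descend [4, 6]
      N4 x:[4,10] y:[17,58/3] z:[13/3,7] -> miss, prune
      N6 x:[2,12] y:[6,41/3] z:[13/3,26/3] -> hit [6,26/3] leaf, test {P12(miss), P13(miss), P18(miss)}
    N11 x:[-30,-15] y:[26/3,58/3] z:[17/3,26/3] -> miss, prune

Summary -> nodes [0, 9, 7, 12, 13, 1, 4, 6, 11]; box-tests=9; leaf-entries=1; first=miss

== RESULT ==
[0, 9, 7, 12, 13, 1, 4, 6, 11]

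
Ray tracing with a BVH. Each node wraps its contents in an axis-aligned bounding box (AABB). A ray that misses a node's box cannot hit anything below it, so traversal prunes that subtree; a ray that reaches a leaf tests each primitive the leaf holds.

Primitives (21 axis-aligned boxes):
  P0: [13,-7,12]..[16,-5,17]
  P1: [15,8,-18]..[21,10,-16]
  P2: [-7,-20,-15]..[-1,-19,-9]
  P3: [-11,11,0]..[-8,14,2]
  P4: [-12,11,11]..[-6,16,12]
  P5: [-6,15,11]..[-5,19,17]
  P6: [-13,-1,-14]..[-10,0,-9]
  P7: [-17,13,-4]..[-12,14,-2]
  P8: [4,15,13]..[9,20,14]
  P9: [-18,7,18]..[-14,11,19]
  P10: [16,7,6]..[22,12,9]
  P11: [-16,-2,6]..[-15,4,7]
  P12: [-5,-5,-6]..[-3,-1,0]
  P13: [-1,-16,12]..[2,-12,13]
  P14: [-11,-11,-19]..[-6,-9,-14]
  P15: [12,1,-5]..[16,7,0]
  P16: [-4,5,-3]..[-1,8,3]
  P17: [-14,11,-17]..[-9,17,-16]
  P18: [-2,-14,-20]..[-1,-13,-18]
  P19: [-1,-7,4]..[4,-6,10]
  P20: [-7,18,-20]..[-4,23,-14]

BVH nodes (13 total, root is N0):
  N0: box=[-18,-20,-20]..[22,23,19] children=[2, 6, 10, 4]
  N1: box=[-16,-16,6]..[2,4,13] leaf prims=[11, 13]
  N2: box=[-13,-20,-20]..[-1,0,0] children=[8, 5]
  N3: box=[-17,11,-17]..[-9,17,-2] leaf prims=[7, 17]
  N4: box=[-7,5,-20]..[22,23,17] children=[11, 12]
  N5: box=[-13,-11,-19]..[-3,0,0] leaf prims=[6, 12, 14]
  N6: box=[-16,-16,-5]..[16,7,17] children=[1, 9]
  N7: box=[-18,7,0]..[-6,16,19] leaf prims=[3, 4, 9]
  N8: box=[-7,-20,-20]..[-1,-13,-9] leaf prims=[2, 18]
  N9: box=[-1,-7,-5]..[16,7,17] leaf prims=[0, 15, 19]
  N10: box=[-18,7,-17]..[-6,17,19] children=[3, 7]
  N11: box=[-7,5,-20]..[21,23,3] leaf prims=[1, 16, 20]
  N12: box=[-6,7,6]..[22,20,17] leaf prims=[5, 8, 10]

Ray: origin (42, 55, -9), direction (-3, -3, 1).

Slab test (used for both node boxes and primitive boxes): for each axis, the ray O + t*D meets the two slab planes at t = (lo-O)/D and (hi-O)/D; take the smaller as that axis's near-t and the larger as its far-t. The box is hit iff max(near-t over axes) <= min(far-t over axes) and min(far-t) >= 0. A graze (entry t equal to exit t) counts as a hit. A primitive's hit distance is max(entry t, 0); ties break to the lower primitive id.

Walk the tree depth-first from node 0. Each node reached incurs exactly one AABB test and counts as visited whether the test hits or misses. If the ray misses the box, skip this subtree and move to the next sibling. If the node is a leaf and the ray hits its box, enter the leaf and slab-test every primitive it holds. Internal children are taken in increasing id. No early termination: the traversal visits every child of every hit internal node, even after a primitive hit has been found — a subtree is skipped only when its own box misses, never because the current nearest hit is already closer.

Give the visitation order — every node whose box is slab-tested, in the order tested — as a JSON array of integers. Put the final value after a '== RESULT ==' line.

Trace the traversal:
N0 x:[20/3,20] y:[32/3,25] z:[-11,28] -> hit [32/3,20], descend [2, 4, 6, 10]
  N2 x:[43/3,55/3] y:[55/3,25] z:[-11,9] -> miss, prune
  N4 x:[20/3,49/3] y:[32/3,50/3] z:[-11,26] -> hit [32/3,49/3], descend [11, 12]
    N11 x:[7,49/3] y:[32/3,50/3] z:[-11,12] -> hit [32/3,12] leaf, test {P1(miss), P16(miss), P20(miss)}
    N12 x:[20/3,16] y:[35/3,16] z:[15,26] -> hit [15,16] leaf, test {P5(miss), P8(miss), P10(miss)}
  N6 x:[26/3,58/3] y:[16,71/3] z:[4,26] -> hit [16,58/3], descend [1, 9]
    N1 x:[40/3,58/3] y:[17,71/3] z:[15,22] -> hit [17,58/3] leaf, test {P11(miss), P13(miss)}
    N9 x:[26/3,43/3] y:[16,62/3] z:[4,26] -> miss, prune
  N10 x:[16,20] y:[38/3,16] z:[-8,28] -> hit [16,16], descend [3, 7]
    N3 x:[17,59/3] y:[38/3,44/3] z:[-8,7] -> miss, prune
    N7 x:[16,20] y:[13,16] z:[9,28] -> hit [16,16] leaf, test {P3(miss), P4(miss), P9(miss)}

Summary -> nodes [0, 2, 4, 11, 12, 6, 1, 9, 10, 3, 7]; box-tests=11; leaf-entries=4; first=miss

== RESULT ==
[0, 2, 4, 11, 12, 6, 1, 9, 10, 3, 7]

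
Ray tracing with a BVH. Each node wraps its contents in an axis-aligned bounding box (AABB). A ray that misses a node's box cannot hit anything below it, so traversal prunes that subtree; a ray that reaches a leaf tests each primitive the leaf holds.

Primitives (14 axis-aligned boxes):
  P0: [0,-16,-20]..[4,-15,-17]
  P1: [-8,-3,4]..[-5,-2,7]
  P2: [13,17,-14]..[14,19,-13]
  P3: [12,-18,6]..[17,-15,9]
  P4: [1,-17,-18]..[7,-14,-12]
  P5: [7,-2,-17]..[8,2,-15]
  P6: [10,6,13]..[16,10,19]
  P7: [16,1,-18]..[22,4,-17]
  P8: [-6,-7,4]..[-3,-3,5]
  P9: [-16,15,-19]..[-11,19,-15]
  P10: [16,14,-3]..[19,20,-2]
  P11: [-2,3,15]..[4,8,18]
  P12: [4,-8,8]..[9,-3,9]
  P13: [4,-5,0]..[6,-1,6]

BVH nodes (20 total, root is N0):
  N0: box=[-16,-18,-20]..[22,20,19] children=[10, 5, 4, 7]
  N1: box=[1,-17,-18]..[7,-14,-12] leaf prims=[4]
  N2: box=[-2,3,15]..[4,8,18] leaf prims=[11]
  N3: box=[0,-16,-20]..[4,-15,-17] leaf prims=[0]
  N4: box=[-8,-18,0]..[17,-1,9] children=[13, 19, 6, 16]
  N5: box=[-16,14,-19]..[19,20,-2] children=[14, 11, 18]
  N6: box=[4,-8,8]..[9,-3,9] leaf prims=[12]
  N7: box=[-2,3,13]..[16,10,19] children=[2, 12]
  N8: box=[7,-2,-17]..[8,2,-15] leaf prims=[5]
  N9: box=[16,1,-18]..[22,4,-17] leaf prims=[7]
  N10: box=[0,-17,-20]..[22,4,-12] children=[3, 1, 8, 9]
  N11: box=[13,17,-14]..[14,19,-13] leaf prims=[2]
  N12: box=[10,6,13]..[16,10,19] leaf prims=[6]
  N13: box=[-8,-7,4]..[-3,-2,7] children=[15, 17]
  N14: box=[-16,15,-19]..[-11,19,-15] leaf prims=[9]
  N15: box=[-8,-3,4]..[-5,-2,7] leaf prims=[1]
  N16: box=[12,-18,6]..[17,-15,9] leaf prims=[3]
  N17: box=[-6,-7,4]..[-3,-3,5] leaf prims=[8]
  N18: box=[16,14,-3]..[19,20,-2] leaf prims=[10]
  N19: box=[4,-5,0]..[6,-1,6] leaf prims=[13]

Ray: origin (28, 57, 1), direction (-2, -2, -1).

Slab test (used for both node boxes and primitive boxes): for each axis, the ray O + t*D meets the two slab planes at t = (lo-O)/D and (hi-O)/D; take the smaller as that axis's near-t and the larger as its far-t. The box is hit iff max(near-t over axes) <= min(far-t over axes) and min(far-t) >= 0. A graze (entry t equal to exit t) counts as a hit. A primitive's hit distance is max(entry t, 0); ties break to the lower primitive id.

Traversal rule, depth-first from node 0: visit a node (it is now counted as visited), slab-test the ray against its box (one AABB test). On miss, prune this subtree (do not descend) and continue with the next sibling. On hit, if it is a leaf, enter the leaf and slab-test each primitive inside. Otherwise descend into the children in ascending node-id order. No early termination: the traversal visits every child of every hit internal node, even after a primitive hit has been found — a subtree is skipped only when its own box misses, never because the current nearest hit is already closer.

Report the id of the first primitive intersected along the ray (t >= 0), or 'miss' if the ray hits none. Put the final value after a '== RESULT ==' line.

Trace the traversal:
N0 x:[3,22] y:[37/2,75/2] z:[-18,21] -> hit [37/2,21], descend [4, 5, 7, 10]
  N4 x:[11/2,18] y:[29,75/2] z:[-8,1] -> miss, prune
  N5 x:[9/2,22] y:[37/2,43/2] z:[3,20] -> hit [37/2,20], descend [11, 14, 18]
    N11 x:[7,15/2] y:[19,20] z:[14,15] -> miss, prune
    N14 x:[39/2,22] y:[19,21] z:[16,20] -> hit [39/2,20] leaf, test {P9@t=39/2}
    N18 x:[9/2,6] y:[37/2,43/2] z:[3,4] -> miss, prune
  N7 x:[6,15] y:[47/2,27] z:[-18,-12] -> miss, prune
  N10 x:[3,14] y:[53/2,37] z:[13,21] -> miss, prune

Visited [0, 4, 5, 11, 14, 18, 7, 10]. Tests: 8 box, 1 leaf. Nearest: P9.

== RESULT ==
9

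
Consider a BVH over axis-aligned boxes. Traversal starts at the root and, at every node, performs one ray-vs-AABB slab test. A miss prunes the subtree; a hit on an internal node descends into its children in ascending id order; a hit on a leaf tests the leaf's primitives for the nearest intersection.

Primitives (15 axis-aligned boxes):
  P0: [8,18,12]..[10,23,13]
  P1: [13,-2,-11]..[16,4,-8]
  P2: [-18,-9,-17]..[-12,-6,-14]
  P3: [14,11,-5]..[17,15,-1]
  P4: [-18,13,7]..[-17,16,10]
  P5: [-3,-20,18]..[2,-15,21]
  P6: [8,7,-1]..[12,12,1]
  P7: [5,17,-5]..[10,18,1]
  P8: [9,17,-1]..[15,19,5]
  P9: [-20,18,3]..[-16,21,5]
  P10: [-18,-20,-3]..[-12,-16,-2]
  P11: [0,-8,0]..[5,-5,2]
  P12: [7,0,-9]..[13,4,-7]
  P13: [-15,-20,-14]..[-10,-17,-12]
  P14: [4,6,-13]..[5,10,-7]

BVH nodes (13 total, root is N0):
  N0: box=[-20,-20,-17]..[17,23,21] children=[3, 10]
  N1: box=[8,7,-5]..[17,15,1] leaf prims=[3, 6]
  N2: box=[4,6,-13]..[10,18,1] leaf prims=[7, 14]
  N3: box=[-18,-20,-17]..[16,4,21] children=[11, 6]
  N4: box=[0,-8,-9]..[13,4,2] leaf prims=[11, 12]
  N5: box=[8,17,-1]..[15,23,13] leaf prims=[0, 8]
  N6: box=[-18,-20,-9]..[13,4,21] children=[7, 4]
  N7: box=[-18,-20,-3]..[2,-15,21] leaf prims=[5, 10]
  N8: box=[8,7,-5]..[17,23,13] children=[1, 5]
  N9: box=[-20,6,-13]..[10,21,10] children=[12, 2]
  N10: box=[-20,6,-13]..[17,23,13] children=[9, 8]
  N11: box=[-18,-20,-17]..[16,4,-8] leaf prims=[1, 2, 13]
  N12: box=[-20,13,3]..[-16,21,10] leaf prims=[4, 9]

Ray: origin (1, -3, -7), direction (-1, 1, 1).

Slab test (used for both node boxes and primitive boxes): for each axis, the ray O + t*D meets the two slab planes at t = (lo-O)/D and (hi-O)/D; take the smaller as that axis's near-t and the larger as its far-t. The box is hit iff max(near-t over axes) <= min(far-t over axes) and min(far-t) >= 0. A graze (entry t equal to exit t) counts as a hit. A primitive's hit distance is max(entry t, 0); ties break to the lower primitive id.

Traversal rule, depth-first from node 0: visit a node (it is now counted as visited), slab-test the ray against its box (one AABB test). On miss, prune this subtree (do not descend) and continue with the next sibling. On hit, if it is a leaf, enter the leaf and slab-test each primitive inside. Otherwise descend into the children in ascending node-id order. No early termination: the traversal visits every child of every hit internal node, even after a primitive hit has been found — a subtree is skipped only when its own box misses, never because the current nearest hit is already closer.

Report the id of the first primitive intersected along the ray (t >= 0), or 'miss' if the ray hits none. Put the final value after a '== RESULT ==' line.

Traverse from the root:
N0 x:[-16,21] y:[-17,26] z:[-10,28] -> hit [-10,21], descend [3, 10]
  N3 x:[-15,19] y:[-17,7] z:[-10,28] -> hit [-10,7], descend [6, 11]
    N6 x:[-12,19] y:[-17,7] z:[-2,28] -> hit [-2,7], descend [4, 7]
      N4 x:[-12,1] y:[-5,7] z:[-2,9] -> hit [-2,1] leaf, test {P11(miss), P12(miss)}
      N7 x:[-1,19] y:[-17,-12] z:[4,28] -> miss, prune
    N11 x:[-15,19] y:[-17,7] z:[-10,-1] -> miss, prune
  N10 x:[-16,21] y:[9,26] z:[-6,20] -> hit [9,20], descend [8, 9]
    N8 x:[-16,-7] y:[10,26] z:[2,20] -> miss, prune
    N9 x:[-9,21] y:[9,24] z:[-6,17] -> hit [9,17], descend [2, 12]
      N2 x:[-9,-3] y:[9,21] z:[-6,8] -> miss, prune
      N12 x:[17,21] y:[16,24] z:[10,17] -> hit [17,17] leaf, test {P4(miss), P9(miss)}

Summary -> nodes [0, 3, 6, 4, 7, 11, 10, 8, 9, 2, 12]; box-tests=11; leaf-entries=2; first=miss

== RESULT ==
miss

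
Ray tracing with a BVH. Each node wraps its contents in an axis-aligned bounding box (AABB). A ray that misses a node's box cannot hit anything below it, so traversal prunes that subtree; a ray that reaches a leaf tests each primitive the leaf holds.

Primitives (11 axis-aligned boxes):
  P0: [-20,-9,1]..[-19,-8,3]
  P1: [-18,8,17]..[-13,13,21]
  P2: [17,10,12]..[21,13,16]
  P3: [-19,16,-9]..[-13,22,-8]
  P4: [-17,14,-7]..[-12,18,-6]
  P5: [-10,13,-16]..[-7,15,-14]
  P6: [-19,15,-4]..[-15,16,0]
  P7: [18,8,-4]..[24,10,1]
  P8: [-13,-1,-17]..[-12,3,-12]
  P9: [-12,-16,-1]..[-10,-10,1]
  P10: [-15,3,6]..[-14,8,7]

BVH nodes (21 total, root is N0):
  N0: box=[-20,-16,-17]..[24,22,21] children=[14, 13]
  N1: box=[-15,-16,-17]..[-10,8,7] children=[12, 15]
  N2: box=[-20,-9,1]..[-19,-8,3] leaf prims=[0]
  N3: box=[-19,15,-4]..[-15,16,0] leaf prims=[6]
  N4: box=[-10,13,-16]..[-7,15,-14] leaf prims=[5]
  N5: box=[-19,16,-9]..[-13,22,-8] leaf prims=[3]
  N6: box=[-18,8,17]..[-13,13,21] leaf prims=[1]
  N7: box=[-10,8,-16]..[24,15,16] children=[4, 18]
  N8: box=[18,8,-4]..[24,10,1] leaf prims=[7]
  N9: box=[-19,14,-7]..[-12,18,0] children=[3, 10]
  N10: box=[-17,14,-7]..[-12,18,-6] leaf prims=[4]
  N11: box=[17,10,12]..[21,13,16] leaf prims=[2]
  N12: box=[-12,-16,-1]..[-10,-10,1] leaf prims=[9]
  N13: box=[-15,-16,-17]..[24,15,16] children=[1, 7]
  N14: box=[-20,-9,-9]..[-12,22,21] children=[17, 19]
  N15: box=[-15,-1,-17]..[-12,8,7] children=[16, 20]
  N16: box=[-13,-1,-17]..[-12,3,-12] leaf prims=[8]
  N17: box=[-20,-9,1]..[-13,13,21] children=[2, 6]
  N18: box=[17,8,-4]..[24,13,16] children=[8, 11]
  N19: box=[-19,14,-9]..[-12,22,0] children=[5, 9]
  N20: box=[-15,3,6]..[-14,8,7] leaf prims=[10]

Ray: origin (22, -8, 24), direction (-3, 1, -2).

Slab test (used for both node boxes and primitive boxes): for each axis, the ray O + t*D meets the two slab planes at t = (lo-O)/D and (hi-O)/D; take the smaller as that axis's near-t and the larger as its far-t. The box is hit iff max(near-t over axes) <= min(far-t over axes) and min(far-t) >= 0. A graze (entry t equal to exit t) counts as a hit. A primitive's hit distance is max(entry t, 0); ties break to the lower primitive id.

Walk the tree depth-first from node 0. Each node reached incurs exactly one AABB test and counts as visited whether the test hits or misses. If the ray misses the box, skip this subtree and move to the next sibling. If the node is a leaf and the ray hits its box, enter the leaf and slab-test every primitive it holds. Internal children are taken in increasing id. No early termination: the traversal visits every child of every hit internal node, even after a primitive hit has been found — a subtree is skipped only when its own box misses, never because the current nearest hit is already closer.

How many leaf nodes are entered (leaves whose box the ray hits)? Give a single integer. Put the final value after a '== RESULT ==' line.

Traverse from the root:
N0 x:[-2/3,14] y:[-8,30] z:[3/2,41/2] -> hit [3/2,14], descend [13, 14]
  N13 x:[-2/3,37/3] y:[-8,23] z:[4,41/2] -> hit [4,37/3], descend [1, 7]
    N1 x:[32/3,37/3] y:[-8,16] z:[17/2,41/2] -> hit [32/3,37/3], descend [12, 15]
      N12 x:[32/3,34/3] y:[-8,-2] z:[23/2,25/2] -> miss, prune
      N15 x:[34/3,37/3] y:[7,16] z:[17/2,41/2] -> hit [34/3,37/3], descend [16, 20]
        N16 x:[34/3,35/3] y:[7,11] z:[18,41/2] -> miss, prune
        N20 x:[12,37/3] y:[11,16] z:[17/2,9] -> miss, prune
    N7 x:[-2/3,32/3] y:[16,23] z:[4,20] -> miss, prune
  N14 x:[34/3,14] y:[-1,30] z:[3/2,33/2] -> hit [34/3,14], descend [17, 19]
    N17 x:[35/3,14] y:[-1,21] z:[3/2,23/2] -> miss, prune
    N19 x:[34/3,41/3] y:[22,30] z:[12,33/2] -> miss, prune

Summary -> nodes [0, 13, 1, 12, 15, 16, 20, 7, 14, 17, 19]; box-tests=11; leaf-entries=0; first=miss

== RESULT ==
0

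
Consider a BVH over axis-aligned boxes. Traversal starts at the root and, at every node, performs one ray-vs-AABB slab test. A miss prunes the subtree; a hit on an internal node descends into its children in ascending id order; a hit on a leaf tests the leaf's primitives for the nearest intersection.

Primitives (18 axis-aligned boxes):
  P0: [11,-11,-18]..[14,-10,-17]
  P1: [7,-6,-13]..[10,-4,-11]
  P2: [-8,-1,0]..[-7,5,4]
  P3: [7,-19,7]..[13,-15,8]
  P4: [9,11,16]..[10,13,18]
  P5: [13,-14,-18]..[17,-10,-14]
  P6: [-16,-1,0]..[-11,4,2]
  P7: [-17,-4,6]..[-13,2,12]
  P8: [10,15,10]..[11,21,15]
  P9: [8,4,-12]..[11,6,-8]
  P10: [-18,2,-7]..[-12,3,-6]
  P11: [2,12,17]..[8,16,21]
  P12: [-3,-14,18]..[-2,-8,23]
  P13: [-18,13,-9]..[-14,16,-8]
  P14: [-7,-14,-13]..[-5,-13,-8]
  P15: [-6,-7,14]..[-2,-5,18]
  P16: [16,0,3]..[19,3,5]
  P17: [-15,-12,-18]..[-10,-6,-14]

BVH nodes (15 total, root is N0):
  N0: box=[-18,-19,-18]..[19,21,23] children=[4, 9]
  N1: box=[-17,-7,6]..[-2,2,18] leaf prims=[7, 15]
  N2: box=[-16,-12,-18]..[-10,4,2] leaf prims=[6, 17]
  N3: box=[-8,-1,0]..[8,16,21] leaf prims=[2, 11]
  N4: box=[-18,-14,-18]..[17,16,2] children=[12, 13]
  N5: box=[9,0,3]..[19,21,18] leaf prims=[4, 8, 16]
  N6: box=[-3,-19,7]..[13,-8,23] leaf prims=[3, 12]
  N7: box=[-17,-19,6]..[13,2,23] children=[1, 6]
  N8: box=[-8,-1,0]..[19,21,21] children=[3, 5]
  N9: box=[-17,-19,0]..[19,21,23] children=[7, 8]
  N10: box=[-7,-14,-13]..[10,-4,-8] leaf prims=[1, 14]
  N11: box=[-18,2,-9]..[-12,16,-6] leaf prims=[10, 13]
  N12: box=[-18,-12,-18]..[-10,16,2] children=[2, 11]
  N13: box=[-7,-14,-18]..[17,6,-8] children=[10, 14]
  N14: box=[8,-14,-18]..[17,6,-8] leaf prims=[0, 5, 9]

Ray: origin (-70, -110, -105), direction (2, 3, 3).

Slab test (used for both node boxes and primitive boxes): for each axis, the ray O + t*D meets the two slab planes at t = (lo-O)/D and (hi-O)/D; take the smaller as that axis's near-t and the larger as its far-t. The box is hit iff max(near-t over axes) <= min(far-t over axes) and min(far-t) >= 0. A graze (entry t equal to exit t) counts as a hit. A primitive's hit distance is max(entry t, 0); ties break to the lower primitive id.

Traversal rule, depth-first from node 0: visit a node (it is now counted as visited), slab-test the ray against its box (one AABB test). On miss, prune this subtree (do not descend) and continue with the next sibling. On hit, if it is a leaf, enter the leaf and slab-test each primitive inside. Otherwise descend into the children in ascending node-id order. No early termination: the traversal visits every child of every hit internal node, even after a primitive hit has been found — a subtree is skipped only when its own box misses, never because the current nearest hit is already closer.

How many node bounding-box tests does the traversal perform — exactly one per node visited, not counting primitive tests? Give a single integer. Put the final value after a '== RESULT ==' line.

Trace the traversal:
N0 x:[26,89/2] y:[91/3,131/3] z:[29,128/3] -> hit [91/3,128/3], descend [4, 9]
  N4 x:[26,87/2] y:[32,42] z:[29,107/3] -> hit [32,107/3], descend [12, 13]
    N12 x:[26,30] y:[98/3,42] z:[29,107/3] -> miss, prune
    N13 x:[63/2,87/2] y:[32,116/3] z:[29,97/3] -> hit [32,97/3], descend [10, 14]
      N10 x:[63/2,40] y:[32,106/3] z:[92/3,97/3] -> hit [32,97/3] leaf, test {P1(miss), P14@t=32}
      N14 x:[39,87/2] y:[32,116/3] z:[29,97/3] -> miss, prune
  N9 x:[53/2,89/2] y:[91/3,131/3] z:[35,128/3] -> hit [35,128/3], descend [7, 8]
    N7 x:[53/2,83/2] y:[91/3,112/3] z:[37,128/3] -> hit [37,112/3], descend [1, 6]
      N1 x:[53/2,34] y:[103/3,112/3] z:[37,41] -> miss, prune
      N6 x:[67/2,83/2] y:[91/3,34] z:[112/3,128/3] -> miss, prune
    N8 x:[31,89/2] y:[109/3,131/3] z:[35,42] -> hit [109/3,42], descend [3, 5]
      N3 x:[31,39] y:[109/3,42] z:[35,42] -> hit [109/3,39] leaf, test {P2(miss), P11(miss)}
      N5 x:[79/2,89/2] y:[110/3,131/3] z:[36,41] -> hit [79/2,41] leaf, test {P4(miss), P8(miss), P16(miss)}

order=[0, 4, 12, 13, 10, 14, 9, 7, 1, 6, 8, 3, 5]  |boxes|=13  |leaves|=3  hit=P14

== RESULT ==
13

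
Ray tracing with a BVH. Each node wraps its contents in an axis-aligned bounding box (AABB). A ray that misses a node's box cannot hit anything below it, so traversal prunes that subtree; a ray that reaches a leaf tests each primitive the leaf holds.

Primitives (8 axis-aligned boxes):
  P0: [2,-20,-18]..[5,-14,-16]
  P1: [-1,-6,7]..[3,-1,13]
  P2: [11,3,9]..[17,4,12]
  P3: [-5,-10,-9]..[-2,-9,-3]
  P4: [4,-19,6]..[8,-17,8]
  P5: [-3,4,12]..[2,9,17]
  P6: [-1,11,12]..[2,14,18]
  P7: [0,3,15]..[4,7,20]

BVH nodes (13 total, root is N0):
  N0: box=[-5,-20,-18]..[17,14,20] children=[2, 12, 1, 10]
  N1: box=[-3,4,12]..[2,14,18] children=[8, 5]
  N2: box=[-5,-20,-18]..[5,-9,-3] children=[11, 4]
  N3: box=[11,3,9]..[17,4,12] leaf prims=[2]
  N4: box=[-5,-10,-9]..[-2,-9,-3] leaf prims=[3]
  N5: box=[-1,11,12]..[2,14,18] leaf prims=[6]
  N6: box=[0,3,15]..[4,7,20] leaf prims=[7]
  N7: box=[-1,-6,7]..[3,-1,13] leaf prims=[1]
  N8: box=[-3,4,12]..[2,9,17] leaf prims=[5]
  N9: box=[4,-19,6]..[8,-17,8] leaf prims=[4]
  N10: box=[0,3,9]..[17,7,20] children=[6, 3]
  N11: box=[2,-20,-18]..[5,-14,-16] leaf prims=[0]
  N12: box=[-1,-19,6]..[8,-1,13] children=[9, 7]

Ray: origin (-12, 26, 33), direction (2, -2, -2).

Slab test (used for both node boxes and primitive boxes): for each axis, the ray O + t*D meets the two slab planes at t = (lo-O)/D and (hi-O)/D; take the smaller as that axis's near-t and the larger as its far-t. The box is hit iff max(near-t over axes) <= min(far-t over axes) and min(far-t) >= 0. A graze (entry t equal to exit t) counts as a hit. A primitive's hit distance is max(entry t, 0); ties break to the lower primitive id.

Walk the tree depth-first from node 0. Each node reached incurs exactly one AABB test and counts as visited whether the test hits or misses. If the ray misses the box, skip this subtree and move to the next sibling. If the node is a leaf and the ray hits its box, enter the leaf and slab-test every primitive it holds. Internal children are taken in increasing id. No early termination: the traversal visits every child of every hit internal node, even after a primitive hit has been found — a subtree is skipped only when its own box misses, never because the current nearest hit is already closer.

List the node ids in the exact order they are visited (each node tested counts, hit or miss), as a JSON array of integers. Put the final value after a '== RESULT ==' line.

Traverse from the root:
N0 x:[7/2,29/2] y:[6,23] z:[13/2,51/2] -> hit [13/2,29/2], descend [1, 2, 10, 12]
  N1 x:[9/2,7] y:[6,11] z:[15/2,21/2] -> miss, prune
  N2 x:[7/2,17/2] y:[35/2,23] z:[18,51/2] -> miss, prune
  N10 x:[6,29/2] y:[19/2,23/2] z:[13/2,12] -> hit [19/2,23/2], descend [3, 6]
    N3 x:[23/2,29/2] y:[11,23/2] z:[21/2,12] -> hit [23/2,23/2] leaf, test {P2@t=23/2}
    N6 x:[6,8] y:[19/2,23/2] z:[13/2,9] -> miss, prune
  N12 x:[11/2,10] y:[27/2,45/2] z:[10,27/2] -> miss, prune

order=[0, 1, 2, 10, 3, 6, 12]  |boxes|=7  |leaves|=1  hit=P2

== RESULT ==
[0, 1, 2, 10, 3, 6, 12]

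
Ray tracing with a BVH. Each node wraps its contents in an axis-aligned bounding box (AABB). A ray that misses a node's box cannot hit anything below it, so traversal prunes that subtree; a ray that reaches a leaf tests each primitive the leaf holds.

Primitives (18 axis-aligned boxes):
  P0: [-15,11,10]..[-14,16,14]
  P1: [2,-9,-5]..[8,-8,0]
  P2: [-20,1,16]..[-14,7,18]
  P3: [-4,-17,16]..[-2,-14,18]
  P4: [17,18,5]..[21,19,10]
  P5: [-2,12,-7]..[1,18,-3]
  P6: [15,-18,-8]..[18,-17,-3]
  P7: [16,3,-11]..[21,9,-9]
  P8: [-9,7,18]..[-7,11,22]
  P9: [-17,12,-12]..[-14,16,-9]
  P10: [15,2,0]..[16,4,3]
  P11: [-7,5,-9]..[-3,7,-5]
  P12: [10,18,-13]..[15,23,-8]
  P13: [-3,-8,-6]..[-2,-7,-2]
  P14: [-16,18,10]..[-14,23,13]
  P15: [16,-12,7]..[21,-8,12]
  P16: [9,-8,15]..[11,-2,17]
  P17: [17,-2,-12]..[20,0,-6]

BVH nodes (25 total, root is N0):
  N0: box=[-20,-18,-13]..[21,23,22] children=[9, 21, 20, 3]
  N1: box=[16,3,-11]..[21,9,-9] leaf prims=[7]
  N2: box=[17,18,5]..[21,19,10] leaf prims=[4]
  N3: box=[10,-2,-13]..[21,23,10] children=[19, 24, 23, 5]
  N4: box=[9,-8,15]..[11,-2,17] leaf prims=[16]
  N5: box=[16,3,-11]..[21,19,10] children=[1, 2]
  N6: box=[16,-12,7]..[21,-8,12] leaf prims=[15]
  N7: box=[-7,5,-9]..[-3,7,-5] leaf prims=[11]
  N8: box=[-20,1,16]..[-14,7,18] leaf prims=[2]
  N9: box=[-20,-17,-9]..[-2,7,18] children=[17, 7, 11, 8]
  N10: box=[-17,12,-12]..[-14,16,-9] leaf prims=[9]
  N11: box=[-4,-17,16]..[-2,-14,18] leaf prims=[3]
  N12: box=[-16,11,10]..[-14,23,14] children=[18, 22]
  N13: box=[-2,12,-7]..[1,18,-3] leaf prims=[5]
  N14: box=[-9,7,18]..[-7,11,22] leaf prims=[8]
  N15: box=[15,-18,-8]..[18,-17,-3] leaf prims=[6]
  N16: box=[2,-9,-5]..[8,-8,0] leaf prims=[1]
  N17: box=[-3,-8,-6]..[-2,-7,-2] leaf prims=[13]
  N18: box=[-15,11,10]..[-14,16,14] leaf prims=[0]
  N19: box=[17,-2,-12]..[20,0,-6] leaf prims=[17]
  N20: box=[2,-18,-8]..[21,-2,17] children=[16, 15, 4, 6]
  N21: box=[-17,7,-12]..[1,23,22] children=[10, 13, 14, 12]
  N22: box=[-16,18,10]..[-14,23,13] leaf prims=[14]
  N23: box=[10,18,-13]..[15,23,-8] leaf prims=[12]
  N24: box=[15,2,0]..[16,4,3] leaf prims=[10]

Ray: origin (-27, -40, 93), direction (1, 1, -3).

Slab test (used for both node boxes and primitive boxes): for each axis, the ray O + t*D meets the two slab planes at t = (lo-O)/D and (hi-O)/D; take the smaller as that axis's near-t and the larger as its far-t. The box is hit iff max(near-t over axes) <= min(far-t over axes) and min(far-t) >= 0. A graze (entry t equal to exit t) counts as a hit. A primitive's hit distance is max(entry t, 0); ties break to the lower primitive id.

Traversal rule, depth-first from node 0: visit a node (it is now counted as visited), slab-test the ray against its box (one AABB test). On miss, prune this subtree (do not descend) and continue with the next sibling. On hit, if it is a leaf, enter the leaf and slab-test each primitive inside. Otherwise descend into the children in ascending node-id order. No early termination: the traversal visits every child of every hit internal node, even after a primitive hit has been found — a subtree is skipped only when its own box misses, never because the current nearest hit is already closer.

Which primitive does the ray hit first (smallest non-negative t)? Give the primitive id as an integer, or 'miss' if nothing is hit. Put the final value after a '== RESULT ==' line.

Trace the traversal:
N0 x:[7,48] y:[22,63] z:[71/3,106/3] -> hit [71/3,106/3], descend [3, 9, 20, 21]
  N3 x:[37,48] y:[38,63] z:[83/3,106/3] -> miss, prune
  N9 x:[7,25] y:[23,47] z:[25,34] -> hit [25,25], descend [7, 8, 11, 17]
    N7 x:[20,24] y:[45,47] z:[98/3,34] -> miss, prune
    N8 x:[7,13] y:[41,47] z:[25,77/3] -> miss, prune
    N11 x:[23,25] y:[23,26] z:[25,77/3] -> hit [25,25] leaf, test {P3@t=25}
    N17 x:[24,25] y:[32,33] z:[95/3,33] -> miss, prune
  N20 x:[29,48] y:[22,38] z:[76/3,101/3] -> hit [29,101/3], descend [4, 6, 15, 16]
    N4 x:[36,38] y:[32,38] z:[76/3,26] -> miss, prune
    N6 x:[43,48] y:[28,32] z:[27,86/3] -> miss, prune
    N15 x:[42,45] y:[22,23] z:[32,101/3] -> miss, prune
    N16 x:[29,35] y:[31,32] z:[31,98/3] -> hit [31,32] leaf, test {P1@t=31}
  N21 x:[10,28] y:[47,63] z:[71/3,35] -> miss, prune

Summary -> nodes [0, 3, 9, 7, 8, 11, 17, 20, 4, 6, 15, 16, 21]; box-tests=13; leaf-entries=2; first=P3

== RESULT ==
3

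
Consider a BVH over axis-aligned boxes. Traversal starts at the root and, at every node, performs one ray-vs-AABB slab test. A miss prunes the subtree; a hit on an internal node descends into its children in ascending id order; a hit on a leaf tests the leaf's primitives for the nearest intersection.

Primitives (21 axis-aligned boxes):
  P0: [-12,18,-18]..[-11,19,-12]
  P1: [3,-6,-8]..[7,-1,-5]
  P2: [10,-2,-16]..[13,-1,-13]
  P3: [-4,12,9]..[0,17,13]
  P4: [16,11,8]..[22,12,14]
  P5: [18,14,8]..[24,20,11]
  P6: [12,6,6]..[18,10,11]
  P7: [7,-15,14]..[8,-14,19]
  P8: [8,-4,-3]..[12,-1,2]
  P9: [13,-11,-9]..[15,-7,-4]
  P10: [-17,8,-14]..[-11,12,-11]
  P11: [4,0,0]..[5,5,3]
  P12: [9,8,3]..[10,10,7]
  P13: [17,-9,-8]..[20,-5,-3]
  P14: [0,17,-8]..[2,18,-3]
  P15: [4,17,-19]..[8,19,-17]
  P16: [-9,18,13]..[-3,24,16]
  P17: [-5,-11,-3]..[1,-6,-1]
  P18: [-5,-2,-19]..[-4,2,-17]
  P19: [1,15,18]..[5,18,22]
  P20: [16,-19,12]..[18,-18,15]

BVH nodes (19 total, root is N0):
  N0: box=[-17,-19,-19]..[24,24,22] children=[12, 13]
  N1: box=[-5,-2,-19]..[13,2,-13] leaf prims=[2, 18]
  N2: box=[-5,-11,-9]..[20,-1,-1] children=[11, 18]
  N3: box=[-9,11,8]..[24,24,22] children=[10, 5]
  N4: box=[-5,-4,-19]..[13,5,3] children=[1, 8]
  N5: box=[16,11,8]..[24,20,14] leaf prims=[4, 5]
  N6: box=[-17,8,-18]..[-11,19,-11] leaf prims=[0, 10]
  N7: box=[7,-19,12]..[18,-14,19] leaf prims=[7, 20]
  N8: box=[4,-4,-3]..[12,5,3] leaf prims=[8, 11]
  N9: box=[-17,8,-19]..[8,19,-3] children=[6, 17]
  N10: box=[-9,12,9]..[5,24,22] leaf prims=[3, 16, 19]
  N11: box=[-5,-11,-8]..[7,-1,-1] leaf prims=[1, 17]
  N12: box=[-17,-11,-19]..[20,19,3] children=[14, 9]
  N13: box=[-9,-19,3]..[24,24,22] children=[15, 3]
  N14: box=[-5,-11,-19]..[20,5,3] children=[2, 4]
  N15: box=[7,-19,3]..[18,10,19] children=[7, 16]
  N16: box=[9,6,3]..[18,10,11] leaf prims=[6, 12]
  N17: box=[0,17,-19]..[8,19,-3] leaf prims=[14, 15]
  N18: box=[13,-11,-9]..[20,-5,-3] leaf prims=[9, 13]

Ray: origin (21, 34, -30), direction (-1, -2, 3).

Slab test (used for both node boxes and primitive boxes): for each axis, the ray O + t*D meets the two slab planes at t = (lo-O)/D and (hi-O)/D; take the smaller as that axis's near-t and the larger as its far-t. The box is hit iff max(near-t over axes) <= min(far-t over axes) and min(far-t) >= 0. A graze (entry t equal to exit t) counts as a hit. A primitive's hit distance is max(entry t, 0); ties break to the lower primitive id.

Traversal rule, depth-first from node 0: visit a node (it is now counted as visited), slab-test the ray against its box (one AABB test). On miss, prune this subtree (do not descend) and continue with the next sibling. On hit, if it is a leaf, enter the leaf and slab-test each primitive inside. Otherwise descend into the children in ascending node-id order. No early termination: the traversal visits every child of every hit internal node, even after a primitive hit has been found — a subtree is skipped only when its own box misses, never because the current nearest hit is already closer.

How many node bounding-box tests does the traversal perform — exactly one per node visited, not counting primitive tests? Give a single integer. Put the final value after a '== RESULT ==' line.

Walk:
N0 x:[-3,38] y:[5,53/2] z:[11/3,52/3] -> hit [5,52/3], descend [12, 13]
  N12 x:[1,38] y:[15/2,45/2] z:[11/3,11] -> hit [15/2,11], descend [9, 14]
    N9 x:[13,38] y:[15/2,13] z:[11/3,9] -> miss, prune
    N14 x:[1,26] y:[29/2,45/2] z:[11/3,11] -> miss, prune
  N13 x:[-3,30] y:[5,53/2] z:[11,52/3] -> hit [11,52/3], descend [3, 15]
    N3 x:[-3,30] y:[5,23/2] z:[38/3,52/3] -> miss, prune
    N15 x:[3,14] y:[12,53/2] z:[11,49/3] -> hit [12,14], descend [7, 16]
      N7 x:[3,14] y:[24,53/2] z:[14,49/3] -> miss, prune
      N16 x:[3,12] y:[12,14] z:[11,41/3] -> hit [12,12] leaf, test {P6(miss), P12@t=12}

order=[0, 12, 9, 14, 13, 3, 15, 7, 16]  |boxes|=9  |leaves|=1  hit=P12

== RESULT ==
9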